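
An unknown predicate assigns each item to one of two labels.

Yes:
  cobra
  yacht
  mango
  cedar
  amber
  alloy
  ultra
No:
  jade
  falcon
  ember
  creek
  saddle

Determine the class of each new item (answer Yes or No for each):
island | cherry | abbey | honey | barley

A rule that fits every label: odd length AND contains 'a' — true of each 'Yes' example, false of each 'No' one.
island → length 6, has 'a' → No. cherry → length 6, no 'a' → No. abbey → length 5, has 'a' → Yes. honey → length 5, no 'a' → No. barley → length 6, has 'a' → No.

No, No, Yes, No, No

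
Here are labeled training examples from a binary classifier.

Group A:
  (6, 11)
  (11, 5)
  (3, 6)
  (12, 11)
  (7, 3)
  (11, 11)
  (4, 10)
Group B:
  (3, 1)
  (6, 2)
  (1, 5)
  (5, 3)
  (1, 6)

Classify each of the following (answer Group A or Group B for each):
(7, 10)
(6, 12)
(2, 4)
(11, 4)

Group A, Group A, Group B, Group A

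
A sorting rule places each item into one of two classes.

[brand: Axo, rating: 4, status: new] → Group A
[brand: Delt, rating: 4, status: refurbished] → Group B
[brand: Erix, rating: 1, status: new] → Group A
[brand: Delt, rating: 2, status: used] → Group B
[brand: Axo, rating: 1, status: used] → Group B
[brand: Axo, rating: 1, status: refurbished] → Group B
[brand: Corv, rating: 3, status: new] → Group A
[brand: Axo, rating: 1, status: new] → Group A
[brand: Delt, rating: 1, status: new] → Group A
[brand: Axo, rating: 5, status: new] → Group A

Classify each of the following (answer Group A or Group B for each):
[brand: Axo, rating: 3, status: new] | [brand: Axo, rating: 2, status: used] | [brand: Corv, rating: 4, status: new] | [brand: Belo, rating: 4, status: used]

Group A, Group B, Group A, Group B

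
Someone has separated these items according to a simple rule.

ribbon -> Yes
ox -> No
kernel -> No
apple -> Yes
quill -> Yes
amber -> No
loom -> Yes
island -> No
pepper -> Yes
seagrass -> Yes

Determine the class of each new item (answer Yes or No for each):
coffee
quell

Yes, Yes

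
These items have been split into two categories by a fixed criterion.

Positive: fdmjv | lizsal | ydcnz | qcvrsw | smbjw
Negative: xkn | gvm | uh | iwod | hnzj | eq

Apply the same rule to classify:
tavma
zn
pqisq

Positive, Negative, Positive

A rule that fits every label: length ≥ 5 — true of each 'Positive' example, false of each 'Negative' one.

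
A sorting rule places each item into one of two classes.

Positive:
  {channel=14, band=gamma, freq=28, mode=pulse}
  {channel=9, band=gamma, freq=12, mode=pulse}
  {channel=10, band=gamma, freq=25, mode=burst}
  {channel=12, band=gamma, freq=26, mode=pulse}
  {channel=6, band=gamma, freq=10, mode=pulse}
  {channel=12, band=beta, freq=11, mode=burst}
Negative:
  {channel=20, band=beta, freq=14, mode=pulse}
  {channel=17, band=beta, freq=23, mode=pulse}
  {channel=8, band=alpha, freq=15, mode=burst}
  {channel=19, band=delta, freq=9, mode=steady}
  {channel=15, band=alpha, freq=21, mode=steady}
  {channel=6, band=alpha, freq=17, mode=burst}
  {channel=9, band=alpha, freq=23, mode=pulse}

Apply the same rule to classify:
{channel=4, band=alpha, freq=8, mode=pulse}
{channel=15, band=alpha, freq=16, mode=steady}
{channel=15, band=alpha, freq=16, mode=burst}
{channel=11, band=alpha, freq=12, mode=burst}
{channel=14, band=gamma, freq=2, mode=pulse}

The rule appears to be: band is gamma OR freq = 11.
{channel=4, band=alpha, freq=8, mode=pulse}: band is alpha, freq = 8 — lacks this property, so Negative. {channel=15, band=alpha, freq=16, mode=steady}: band is alpha, freq = 16 — lacks this property, so Negative. {channel=15, band=alpha, freq=16, mode=burst}: band is alpha, freq = 16 — lacks this property, so Negative. {channel=11, band=alpha, freq=12, mode=burst}: band is alpha, freq = 12 — lacks this property, so Negative. {channel=14, band=gamma, freq=2, mode=pulse}: band is gamma, freq = 2 — meets the rule, so Positive.

Negative, Negative, Negative, Negative, Positive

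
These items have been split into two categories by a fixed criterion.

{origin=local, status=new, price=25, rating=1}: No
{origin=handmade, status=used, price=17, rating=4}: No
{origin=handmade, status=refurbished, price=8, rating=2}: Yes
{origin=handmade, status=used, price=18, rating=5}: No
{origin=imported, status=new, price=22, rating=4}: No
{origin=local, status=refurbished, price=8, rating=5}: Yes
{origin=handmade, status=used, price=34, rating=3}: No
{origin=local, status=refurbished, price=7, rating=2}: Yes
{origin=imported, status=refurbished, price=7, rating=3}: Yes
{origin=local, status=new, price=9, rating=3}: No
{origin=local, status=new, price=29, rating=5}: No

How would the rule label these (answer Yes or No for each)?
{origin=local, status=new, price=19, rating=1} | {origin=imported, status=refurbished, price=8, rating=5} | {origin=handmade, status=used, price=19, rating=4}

No, Yes, No

One predicate separates the groups cleanly: status is refurbished.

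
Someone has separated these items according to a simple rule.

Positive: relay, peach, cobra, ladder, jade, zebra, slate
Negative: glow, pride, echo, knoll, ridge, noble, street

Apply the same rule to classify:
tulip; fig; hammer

The common property of the 'Positive' items is: contains 'a'. No 'Negative' item has it.

Negative, Negative, Positive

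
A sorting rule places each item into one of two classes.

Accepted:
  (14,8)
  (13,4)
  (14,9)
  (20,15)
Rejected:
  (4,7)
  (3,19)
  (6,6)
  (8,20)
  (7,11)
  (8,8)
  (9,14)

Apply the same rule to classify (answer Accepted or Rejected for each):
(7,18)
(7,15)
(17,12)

Rejected, Rejected, Accepted

Every 'Accepted' example satisfies: first > second. None of the 'Rejected' examples do.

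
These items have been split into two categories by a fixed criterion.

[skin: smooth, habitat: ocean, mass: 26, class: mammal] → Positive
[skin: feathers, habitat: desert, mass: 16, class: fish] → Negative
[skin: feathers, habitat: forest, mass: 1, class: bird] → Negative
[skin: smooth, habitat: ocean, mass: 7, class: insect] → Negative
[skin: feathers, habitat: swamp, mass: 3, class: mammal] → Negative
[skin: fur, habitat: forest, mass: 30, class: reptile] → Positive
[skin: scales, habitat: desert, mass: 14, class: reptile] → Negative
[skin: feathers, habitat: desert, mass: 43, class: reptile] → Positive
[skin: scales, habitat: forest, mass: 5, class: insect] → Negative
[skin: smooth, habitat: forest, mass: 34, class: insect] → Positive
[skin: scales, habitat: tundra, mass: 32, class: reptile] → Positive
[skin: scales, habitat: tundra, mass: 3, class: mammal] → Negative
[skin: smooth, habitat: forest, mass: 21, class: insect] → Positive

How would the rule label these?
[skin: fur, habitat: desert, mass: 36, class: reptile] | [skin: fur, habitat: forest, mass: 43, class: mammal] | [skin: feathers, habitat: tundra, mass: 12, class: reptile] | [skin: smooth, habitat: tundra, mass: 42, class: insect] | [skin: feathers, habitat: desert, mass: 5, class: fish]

Positive, Positive, Negative, Positive, Negative

One predicate separates the groups cleanly: mass ≥ 21.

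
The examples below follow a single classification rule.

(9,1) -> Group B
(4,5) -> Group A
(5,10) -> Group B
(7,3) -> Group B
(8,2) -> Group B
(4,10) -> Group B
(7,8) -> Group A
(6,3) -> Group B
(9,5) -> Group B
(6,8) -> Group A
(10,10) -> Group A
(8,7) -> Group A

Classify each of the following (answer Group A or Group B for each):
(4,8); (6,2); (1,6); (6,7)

Group B, Group B, Group B, Group A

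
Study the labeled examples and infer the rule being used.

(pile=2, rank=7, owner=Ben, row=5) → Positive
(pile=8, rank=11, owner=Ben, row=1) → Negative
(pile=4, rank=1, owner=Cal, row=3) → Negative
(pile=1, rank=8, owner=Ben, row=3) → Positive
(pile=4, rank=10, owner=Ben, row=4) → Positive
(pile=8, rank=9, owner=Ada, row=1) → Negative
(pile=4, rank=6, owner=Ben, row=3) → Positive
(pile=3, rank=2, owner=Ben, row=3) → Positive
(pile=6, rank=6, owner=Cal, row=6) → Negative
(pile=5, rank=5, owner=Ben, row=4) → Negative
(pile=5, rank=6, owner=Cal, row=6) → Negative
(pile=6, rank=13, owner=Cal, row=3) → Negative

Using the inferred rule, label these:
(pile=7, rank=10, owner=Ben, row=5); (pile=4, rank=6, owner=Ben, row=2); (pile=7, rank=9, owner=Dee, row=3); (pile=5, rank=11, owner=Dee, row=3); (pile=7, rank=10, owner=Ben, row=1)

One predicate separates the groups cleanly: owner is Ben AND pile ≤ 4.
(pile=7, rank=10, owner=Ben, row=5) → owner is Ben, pile = 7 → Negative.
(pile=4, rank=6, owner=Ben, row=2) → owner is Ben, pile = 4 → Positive.
(pile=7, rank=9, owner=Dee, row=3) → owner is Dee, pile = 7 → Negative.
(pile=5, rank=11, owner=Dee, row=3) → owner is Dee, pile = 5 → Negative.
(pile=7, rank=10, owner=Ben, row=1) → owner is Ben, pile = 7 → Negative.

Negative, Positive, Negative, Negative, Negative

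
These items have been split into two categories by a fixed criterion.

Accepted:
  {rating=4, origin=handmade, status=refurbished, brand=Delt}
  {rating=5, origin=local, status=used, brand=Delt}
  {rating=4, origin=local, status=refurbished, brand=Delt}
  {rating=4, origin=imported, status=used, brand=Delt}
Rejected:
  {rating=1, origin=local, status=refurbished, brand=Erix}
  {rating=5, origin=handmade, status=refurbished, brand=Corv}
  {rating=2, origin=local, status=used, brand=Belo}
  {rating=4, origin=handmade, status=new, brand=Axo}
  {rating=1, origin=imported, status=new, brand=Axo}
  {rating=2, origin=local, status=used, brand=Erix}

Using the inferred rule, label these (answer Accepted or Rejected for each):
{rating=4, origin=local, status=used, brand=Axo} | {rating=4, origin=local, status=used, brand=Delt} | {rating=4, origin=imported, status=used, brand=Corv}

All 'Accepted' examples share one property — brand is Delt — and every 'Rejected' example lacks it.
{rating=4, origin=local, status=used, brand=Axo} → brand is Axo → Rejected. {rating=4, origin=local, status=used, brand=Delt} → brand is Delt → Accepted. {rating=4, origin=imported, status=used, brand=Corv} → brand is Corv → Rejected.

Rejected, Accepted, Rejected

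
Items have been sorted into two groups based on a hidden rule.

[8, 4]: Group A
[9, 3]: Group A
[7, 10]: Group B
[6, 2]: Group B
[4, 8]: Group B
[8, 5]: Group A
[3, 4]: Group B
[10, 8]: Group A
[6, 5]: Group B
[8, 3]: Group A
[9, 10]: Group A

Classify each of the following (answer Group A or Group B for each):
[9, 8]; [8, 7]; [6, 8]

Group A, Group A, Group B

The simplest hypothesis consistent with all the labels is: first ≥ 8.
Group A: [9, 8], since first 9. Group A: [8, 7], since first 8. Group B: [6, 8], since first 6.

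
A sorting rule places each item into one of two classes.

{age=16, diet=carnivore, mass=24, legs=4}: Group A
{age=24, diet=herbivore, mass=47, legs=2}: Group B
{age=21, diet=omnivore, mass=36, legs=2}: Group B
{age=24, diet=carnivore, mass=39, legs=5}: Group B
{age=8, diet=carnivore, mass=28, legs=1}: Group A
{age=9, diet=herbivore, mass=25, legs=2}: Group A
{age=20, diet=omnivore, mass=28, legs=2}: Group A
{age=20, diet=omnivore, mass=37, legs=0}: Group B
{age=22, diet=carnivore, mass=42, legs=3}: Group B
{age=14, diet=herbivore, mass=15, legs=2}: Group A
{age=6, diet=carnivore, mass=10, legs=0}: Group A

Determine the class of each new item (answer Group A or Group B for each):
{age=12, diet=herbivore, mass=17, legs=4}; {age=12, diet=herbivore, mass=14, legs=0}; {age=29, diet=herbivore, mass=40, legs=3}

Group A, Group A, Group B

The distinguishing property — mass ≤ 28 — holds for all the 'Group A' cases and none of the 'Group B' cases.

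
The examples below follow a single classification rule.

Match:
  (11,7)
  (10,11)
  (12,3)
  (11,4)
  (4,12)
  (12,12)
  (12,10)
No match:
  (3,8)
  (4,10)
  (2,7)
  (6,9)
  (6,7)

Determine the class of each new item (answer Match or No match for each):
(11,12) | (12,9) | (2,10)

The simplest hypothesis consistent with all the labels is: max ≥ 11.

Match, Match, No match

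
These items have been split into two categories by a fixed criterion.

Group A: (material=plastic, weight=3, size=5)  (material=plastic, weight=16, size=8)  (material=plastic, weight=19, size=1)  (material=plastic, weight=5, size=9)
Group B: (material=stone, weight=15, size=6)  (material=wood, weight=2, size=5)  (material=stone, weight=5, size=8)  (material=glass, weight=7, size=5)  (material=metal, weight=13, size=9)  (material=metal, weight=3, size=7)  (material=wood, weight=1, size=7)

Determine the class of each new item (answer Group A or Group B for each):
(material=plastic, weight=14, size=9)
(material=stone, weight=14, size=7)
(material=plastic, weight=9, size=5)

Group A, Group B, Group A

The pattern is that an item is 'Group A' exactly when: material is plastic.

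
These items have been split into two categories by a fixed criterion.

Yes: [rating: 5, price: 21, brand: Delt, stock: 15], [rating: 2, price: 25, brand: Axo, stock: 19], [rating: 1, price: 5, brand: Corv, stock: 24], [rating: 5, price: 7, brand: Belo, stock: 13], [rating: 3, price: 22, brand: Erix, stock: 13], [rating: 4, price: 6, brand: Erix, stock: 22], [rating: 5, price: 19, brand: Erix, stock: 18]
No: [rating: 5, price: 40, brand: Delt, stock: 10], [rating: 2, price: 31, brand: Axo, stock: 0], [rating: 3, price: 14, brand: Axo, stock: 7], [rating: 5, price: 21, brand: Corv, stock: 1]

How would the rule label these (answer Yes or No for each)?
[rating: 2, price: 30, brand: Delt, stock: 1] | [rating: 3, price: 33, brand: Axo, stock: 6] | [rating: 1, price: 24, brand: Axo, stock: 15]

No, No, Yes

The common property of the 'Yes' items is: stock ≥ 13. No 'No' item has it.
[rating: 2, price: 30, brand: Delt, stock: 1]: stock = 1, doesn't match → No.
[rating: 3, price: 33, brand: Axo, stock: 6]: stock = 6, doesn't match → No.
[rating: 1, price: 24, brand: Axo, stock: 15]: stock = 15, satisfies this → Yes.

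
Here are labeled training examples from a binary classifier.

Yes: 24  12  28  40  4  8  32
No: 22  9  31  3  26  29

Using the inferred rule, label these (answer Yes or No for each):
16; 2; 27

Yes, No, No

The classifier is using: multiple of 4.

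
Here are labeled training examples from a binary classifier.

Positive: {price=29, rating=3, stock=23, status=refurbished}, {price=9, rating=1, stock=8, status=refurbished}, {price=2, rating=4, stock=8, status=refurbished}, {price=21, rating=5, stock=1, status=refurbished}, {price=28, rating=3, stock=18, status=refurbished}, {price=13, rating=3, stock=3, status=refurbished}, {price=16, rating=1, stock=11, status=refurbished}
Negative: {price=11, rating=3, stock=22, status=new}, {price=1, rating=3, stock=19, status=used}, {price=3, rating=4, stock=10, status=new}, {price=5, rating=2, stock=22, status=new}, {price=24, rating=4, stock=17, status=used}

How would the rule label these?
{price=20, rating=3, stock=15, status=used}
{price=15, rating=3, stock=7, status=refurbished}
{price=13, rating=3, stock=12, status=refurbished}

Negative, Positive, Positive

Looking at the examples, the only property every 'Positive' case has and every 'Negative' case lacks is: status is refurbished.
{price=20, rating=3, stock=15, status=used}: status is used — fails the rule, so Negative. {price=15, rating=3, stock=7, status=refurbished}: status is refurbished — has this property, so Positive. {price=13, rating=3, stock=12, status=refurbished}: status is refurbished — has this property, so Positive.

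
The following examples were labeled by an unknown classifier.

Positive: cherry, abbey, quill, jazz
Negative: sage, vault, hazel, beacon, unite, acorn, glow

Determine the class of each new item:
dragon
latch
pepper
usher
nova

Negative, Negative, Positive, Negative, Negative

A rule that fits every label: has a double letter — true of each 'Positive' example, false of each 'Negative' one.
Negative: dragon, since no doubled letter. Negative: latch, since no doubled letter. Positive: pepper, since 'pp' doubled. Negative: usher, since no doubled letter. Negative: nova, since no doubled letter.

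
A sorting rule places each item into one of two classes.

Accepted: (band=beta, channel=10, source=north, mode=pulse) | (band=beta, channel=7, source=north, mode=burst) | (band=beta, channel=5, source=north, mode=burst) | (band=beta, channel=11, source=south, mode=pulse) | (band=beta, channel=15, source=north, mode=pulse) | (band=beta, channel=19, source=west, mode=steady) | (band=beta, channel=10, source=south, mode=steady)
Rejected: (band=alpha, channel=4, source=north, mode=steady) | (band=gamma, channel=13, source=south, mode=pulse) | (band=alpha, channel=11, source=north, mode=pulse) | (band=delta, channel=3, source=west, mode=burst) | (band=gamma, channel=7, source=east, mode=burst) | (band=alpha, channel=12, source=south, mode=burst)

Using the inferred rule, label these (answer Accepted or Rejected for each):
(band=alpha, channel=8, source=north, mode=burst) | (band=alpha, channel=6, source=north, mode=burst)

Rejected, Rejected

The common property of the 'Accepted' items is: band is beta. No 'Rejected' item has it.
Rejected: (band=alpha, channel=8, source=north, mode=burst), since band is alpha. Rejected: (band=alpha, channel=6, source=north, mode=burst), since band is alpha.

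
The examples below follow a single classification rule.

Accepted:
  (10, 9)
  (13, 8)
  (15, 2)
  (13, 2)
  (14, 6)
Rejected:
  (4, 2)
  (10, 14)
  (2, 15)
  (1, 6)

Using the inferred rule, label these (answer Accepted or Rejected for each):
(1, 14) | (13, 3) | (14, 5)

Rule: first > second AND sum ≥ 7. This holds for each 'Accepted' example and fails for each 'Rejected' one.
Rejected: (1, 14), since 1 < 14, 1+14 = 15.
Accepted: (13, 3), since 13 > 3, 13+3 = 16.
Accepted: (14, 5), since 14 > 5, 14+5 = 19.

Rejected, Accepted, Accepted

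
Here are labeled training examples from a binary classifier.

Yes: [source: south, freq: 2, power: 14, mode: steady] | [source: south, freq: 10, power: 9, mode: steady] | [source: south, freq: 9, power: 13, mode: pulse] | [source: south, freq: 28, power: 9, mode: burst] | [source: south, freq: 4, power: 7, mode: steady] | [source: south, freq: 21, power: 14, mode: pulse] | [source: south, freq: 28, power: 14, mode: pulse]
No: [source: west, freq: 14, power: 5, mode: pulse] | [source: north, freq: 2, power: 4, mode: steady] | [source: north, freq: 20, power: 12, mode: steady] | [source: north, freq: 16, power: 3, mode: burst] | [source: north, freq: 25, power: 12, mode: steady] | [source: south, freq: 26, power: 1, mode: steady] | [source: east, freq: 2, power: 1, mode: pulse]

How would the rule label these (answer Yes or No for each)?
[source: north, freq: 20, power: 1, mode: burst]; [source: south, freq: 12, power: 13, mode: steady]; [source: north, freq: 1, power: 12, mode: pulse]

No, Yes, No

The classifier is using: source is south AND power ≥ 3.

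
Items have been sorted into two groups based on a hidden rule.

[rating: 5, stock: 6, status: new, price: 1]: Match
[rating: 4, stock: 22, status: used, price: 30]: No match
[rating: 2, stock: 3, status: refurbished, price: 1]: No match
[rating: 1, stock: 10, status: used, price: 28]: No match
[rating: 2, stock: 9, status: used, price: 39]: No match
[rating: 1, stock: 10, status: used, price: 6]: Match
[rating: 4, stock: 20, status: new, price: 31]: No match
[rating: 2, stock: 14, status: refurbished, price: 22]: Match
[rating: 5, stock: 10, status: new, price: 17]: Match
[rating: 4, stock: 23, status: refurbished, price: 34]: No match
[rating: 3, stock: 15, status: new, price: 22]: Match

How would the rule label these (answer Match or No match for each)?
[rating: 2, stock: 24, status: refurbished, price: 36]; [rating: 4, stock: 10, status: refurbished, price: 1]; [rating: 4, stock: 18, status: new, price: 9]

No match, Match, Match

All 'Match' examples share one property — price ≤ 22 AND stock ≥ 6 — and every 'No match' example lacks it.
[rating: 2, stock: 24, status: refurbished, price: 36]: price = 36, stock = 24, lacks this property → No match. [rating: 4, stock: 10, status: refurbished, price: 1]: price = 1, stock = 10, checks out → Match. [rating: 4, stock: 18, status: new, price: 9]: price = 9, stock = 18, checks out → Match.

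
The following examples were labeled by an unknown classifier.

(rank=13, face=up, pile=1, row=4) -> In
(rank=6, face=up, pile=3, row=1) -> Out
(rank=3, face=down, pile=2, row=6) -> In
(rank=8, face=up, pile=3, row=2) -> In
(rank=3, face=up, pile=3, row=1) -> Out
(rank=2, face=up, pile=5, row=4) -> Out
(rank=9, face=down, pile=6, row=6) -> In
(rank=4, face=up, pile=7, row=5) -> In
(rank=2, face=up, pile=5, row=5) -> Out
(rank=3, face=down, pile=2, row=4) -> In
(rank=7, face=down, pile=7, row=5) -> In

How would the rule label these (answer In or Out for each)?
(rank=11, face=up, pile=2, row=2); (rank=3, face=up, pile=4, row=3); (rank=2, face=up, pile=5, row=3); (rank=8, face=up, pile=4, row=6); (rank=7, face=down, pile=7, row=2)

In, In, Out, In, In

Rule: row ≥ 2 AND rank ≥ 3. This holds for each 'In' example and fails for each 'Out' one.
(rank=11, face=up, pile=2, row=2) — row = 2, rank = 11, hence In.
(rank=3, face=up, pile=4, row=3) — row = 3, rank = 3, hence In.
(rank=2, face=up, pile=5, row=3) — row = 3, rank = 2, hence Out.
(rank=8, face=up, pile=4, row=6) — row = 6, rank = 8, hence In.
(rank=7, face=down, pile=7, row=2) — row = 2, rank = 7, hence In.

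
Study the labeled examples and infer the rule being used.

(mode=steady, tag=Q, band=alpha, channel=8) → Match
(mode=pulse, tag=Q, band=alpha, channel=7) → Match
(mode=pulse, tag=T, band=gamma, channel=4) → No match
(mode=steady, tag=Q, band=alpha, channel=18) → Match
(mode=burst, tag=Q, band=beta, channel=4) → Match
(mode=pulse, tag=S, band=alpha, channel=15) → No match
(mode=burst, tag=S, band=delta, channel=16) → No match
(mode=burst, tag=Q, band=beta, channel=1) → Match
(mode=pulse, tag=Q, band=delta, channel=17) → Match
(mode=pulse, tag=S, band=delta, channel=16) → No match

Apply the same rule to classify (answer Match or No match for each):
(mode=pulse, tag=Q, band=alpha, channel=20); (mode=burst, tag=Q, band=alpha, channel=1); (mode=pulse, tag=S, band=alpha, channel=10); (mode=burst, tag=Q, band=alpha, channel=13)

Match, Match, No match, Match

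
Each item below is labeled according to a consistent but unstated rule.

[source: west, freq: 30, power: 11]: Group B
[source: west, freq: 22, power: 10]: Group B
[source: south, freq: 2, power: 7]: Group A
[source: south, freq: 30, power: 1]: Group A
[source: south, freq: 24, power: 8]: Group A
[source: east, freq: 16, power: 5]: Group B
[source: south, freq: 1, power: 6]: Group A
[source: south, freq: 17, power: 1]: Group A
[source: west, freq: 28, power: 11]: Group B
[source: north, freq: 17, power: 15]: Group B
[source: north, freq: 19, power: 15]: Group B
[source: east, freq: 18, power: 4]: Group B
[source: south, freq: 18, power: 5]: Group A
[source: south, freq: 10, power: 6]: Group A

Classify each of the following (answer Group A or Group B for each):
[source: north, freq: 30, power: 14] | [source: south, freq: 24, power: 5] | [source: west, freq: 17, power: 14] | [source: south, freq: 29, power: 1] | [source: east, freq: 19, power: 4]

One predicate separates the groups cleanly: source is south.
[source: north, freq: 30, power: 14] — source is north, hence Group B.
[source: south, freq: 24, power: 5] — source is south, hence Group A.
[source: west, freq: 17, power: 14] — source is west, hence Group B.
[source: south, freq: 29, power: 1] — source is south, hence Group A.
[source: east, freq: 19, power: 4] — source is east, hence Group B.

Group B, Group A, Group B, Group A, Group B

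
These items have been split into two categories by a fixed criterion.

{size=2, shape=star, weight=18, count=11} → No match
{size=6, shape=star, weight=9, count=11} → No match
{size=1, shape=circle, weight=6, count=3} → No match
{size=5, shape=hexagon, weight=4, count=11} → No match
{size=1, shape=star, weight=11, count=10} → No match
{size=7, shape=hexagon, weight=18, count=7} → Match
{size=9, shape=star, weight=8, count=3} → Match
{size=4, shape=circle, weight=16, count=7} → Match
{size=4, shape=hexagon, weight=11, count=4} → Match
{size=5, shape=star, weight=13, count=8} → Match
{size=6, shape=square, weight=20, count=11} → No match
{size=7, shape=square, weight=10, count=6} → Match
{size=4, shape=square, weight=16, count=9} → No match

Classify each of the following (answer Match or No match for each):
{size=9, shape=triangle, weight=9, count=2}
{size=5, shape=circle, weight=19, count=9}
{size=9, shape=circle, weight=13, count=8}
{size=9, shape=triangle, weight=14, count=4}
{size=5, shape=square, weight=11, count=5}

Match, No match, Match, Match, Match

The rule appears to be: count ≤ 8 AND size ≥ 2.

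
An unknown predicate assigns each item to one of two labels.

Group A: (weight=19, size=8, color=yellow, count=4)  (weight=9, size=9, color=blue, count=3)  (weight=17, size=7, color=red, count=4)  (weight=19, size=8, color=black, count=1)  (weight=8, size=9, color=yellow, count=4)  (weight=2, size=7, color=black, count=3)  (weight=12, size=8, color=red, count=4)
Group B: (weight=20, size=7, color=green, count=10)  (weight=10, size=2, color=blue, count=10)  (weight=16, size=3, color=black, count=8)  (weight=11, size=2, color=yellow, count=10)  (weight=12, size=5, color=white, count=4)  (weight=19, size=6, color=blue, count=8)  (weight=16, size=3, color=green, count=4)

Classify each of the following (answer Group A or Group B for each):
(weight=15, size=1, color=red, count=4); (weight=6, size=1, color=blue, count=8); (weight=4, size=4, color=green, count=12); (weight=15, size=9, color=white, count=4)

Every 'Group A' example satisfies: size ≥ 6 AND count ≤ 4. None of the 'Group B' examples do.
Group B: (weight=15, size=1, color=red, count=4), since size = 1, count = 4. Group B: (weight=6, size=1, color=blue, count=8), since size = 1, count = 8. Group B: (weight=4, size=4, color=green, count=12), since size = 4, count = 12. Group A: (weight=15, size=9, color=white, count=4), since size = 9, count = 4.

Group B, Group B, Group B, Group A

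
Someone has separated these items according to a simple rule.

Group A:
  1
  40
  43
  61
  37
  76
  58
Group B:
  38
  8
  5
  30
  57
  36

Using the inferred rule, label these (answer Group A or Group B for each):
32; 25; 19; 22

Group B, Group A, Group A, Group A

The simplest hypothesis consistent with all the labels is: ≡ 1 (mod 3).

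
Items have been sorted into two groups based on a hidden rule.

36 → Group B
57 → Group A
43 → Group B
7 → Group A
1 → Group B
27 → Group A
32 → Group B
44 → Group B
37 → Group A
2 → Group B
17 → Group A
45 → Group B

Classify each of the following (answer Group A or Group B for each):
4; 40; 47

Group B, Group B, Group A

All 'Group A' examples share one property — ends in digit 7 — and every 'Group B' example lacks it.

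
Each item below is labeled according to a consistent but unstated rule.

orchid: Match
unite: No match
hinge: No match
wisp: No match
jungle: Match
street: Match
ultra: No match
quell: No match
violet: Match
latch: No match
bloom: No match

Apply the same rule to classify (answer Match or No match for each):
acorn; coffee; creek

Every 'Match' example satisfies: length 6. None of the 'No match' examples do.

No match, Match, No match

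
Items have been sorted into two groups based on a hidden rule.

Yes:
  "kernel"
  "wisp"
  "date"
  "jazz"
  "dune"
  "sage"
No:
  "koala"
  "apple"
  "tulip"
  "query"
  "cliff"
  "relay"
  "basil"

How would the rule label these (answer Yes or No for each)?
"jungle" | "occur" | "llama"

Yes, No, No

Comparing the two groups points to one rule — even length.
"jungle": length 6, qualifies → Yes. "occur": length 5, does not pass → No. "llama": length 5, does not pass → No.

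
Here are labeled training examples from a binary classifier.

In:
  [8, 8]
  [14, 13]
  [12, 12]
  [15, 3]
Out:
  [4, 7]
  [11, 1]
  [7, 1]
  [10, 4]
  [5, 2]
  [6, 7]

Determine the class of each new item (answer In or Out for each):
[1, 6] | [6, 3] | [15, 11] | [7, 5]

Out, Out, In, Out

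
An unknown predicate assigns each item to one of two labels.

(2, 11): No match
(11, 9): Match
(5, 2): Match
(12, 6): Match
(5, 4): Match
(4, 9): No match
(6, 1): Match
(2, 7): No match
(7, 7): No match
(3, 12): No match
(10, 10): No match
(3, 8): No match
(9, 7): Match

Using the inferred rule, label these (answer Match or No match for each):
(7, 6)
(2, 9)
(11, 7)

Match, No match, Match

One predicate separates the groups cleanly: first > second.
(7, 6) → 7 > 6 → Match.
(2, 9) → 2 < 9 → No match.
(11, 7) → 11 > 7 → Match.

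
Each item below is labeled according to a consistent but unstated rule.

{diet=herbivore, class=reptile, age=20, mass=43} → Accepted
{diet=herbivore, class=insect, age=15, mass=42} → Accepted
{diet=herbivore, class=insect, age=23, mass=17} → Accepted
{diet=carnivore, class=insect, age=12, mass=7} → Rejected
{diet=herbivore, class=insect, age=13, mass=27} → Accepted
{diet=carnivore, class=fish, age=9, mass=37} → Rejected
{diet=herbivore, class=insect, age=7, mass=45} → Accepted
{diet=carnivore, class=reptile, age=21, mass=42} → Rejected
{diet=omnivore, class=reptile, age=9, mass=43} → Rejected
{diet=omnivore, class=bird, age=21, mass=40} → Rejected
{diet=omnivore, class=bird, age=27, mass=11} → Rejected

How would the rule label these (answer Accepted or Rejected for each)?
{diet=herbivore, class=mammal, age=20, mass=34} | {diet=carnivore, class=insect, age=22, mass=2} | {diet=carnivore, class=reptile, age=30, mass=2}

A rule that fits every label: diet is herbivore — true of each 'Accepted' example, false of each 'Rejected' one.
{diet=herbivore, class=mammal, age=20, mass=34} → diet is herbivore → Accepted.
{diet=carnivore, class=insect, age=22, mass=2} → diet is carnivore → Rejected.
{diet=carnivore, class=reptile, age=30, mass=2} → diet is carnivore → Rejected.

Accepted, Rejected, Rejected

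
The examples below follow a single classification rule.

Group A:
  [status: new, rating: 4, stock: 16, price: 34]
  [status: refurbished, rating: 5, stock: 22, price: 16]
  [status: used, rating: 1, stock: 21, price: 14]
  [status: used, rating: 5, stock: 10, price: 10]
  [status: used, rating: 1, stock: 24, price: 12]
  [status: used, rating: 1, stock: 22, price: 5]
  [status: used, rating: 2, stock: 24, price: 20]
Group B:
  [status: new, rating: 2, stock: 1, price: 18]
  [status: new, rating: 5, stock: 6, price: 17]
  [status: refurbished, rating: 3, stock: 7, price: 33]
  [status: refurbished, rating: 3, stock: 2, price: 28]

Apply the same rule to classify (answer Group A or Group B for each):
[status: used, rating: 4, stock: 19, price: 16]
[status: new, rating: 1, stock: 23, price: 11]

One predicate separates the groups cleanly: stock ≥ 10.
[status: used, rating: 4, stock: 19, price: 16]: stock = 19 — matches, so Group A. [status: new, rating: 1, stock: 23, price: 11]: stock = 23 — matches, so Group A.

Group A, Group A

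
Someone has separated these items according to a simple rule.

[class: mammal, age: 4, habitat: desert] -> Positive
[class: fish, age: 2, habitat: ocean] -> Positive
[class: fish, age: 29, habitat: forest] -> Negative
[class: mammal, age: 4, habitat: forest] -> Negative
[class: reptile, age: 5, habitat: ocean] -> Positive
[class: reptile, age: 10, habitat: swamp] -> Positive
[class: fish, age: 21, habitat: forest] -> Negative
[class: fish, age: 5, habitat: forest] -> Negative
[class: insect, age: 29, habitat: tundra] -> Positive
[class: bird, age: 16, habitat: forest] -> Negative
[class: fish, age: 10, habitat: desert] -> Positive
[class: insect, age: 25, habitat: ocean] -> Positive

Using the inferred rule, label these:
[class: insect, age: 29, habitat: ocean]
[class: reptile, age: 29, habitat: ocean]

Positive, Positive

'Positive' ⟺ habitat is not forest.
[class: insect, age: 29, habitat: ocean] → habitat is ocean → Positive. [class: reptile, age: 29, habitat: ocean] → habitat is ocean → Positive.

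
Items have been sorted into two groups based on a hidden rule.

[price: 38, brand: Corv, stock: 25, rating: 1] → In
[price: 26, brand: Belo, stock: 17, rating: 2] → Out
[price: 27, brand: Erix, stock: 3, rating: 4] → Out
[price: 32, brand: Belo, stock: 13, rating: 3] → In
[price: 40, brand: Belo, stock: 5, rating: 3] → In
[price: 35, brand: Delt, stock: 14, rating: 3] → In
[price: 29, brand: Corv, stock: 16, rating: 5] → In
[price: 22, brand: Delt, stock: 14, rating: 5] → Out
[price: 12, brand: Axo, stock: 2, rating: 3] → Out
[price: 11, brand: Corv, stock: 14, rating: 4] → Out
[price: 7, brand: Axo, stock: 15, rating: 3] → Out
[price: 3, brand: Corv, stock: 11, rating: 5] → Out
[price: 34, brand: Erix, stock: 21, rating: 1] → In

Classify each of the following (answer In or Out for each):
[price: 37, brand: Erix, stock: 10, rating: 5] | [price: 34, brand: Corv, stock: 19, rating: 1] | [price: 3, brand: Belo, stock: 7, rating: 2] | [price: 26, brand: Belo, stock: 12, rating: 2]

A rule that fits every label: price ≥ 29 — true of each 'In' example, false of each 'Out' one.

In, In, Out, Out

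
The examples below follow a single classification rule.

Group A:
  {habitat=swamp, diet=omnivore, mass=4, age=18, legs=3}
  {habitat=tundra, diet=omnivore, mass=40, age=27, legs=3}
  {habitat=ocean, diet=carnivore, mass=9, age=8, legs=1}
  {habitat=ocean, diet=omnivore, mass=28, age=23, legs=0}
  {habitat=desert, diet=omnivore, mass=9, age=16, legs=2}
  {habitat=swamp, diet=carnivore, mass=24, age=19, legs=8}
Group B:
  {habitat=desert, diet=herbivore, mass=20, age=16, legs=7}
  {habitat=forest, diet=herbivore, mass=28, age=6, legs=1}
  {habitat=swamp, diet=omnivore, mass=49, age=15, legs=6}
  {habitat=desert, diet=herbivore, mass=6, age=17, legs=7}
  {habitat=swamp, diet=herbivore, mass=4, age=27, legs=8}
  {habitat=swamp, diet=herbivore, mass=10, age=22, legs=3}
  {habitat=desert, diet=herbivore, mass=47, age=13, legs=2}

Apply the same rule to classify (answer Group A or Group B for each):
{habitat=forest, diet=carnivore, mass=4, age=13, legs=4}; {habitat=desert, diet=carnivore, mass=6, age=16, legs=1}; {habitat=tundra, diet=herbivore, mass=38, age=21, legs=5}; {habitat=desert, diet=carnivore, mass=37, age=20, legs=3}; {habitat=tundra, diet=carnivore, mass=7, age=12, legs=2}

All 'Group A' examples share one property — diet is not herbivore AND mass ≤ 40 — and every 'Group B' example lacks it.

Group A, Group A, Group B, Group A, Group A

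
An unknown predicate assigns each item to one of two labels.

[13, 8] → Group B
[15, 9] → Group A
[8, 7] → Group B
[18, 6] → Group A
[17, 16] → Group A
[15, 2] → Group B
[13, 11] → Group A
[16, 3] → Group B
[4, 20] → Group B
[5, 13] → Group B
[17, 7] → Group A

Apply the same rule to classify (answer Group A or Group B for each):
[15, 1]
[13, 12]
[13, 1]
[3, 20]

Group B, Group A, Group B, Group B

A rule that fits every label: first > second AND sum ≥ 24 — true of each 'Group A' example, false of each 'Group B' one.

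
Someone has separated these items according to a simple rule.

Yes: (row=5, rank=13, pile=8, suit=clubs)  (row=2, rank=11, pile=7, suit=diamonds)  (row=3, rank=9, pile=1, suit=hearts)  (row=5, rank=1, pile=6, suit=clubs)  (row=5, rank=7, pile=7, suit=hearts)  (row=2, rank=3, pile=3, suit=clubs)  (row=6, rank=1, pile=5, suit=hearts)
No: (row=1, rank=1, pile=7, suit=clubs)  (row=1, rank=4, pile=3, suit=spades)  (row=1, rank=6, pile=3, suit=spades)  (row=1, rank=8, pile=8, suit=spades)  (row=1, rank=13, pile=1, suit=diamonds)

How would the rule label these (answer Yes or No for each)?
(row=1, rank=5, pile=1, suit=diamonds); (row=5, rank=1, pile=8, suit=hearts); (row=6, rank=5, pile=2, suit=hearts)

No, Yes, Yes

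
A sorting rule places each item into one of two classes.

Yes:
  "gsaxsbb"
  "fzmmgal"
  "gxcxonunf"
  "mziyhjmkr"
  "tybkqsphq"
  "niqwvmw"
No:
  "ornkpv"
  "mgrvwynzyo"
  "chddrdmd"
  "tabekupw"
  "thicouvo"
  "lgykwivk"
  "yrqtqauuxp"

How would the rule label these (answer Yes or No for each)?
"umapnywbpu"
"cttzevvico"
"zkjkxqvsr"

No, No, Yes

Comparing the two groups points to one rule — odd length.
"umapnywbpu": length 10, doesn't qualify → No. "cttzevvico": length 10, doesn't qualify → No. "zkjkxqvsr": length 9, checks out → Yes.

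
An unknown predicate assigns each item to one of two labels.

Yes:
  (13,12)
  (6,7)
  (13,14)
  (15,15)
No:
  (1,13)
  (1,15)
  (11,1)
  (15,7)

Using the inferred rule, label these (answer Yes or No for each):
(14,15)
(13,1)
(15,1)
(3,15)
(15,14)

Yes, No, No, No, Yes

One predicate separates the groups cleanly: |first − second| ≤ 1.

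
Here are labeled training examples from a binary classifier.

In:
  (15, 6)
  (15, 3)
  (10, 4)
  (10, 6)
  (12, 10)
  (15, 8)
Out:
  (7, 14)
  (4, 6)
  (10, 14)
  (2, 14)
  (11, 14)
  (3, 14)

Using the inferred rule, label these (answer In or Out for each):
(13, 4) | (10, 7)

In, In

Rule: first > second. This holds for each 'In' example and fails for each 'Out' one.
(13, 4) → 13 > 4 → In. (10, 7) → 10 > 7 → In.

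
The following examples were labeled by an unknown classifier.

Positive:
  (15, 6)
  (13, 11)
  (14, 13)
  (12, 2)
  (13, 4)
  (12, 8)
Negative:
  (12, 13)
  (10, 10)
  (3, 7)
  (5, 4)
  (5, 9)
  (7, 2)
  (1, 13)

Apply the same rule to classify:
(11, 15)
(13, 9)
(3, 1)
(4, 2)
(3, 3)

Negative, Positive, Negative, Negative, Negative

The distinguishing property — first > second AND sum ≥ 10 — holds for all the 'Positive' cases and none of the 'Negative' cases.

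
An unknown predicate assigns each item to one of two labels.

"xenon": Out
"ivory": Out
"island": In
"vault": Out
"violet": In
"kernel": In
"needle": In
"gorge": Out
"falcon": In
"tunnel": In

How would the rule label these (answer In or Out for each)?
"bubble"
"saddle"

The classifier is using: even length.
"bubble": In (length 6). "saddle": In (length 6).

In, In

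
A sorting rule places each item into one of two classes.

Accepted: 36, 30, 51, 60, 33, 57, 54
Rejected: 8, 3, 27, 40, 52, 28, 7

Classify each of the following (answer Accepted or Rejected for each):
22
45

Rejected, Accepted

Rule: multiple of 3 AND at least 28. This holds for each 'Accepted' example and fails for each 'Rejected' one.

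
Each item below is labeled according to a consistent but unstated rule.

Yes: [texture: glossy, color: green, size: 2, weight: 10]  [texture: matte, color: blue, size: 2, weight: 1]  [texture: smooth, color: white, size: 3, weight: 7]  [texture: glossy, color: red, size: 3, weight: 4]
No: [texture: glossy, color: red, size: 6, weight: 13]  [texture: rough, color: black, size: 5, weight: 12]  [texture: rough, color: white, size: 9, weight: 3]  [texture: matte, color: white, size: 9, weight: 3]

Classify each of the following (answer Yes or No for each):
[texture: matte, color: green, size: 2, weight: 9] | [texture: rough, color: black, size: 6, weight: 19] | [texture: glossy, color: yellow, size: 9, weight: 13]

Rule: size ≤ 3. This holds for each 'Yes' example and fails for each 'No' one.
[texture: matte, color: green, size: 2, weight: 9]: size = 2, checks out → Yes.
[texture: rough, color: black, size: 6, weight: 19]: size = 6, does not satisfy this → No.
[texture: glossy, color: yellow, size: 9, weight: 13]: size = 9, does not satisfy this → No.

Yes, No, No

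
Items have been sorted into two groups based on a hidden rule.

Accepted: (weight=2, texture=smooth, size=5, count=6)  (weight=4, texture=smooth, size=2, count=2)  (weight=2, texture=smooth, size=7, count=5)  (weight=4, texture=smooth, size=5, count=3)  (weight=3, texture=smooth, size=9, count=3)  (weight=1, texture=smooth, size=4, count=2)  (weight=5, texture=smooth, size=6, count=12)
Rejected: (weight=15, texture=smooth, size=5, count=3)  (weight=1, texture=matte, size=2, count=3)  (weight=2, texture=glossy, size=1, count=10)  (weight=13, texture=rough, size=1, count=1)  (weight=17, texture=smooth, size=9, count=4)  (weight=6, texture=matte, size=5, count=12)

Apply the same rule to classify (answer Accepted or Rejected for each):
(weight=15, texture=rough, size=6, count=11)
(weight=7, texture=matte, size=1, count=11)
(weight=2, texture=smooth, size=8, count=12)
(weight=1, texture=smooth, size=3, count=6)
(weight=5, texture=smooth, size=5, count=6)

Rejected, Rejected, Accepted, Accepted, Accepted

All 'Accepted' examples share one property — texture is smooth AND weight ≤ 5 — and every 'Rejected' example lacks it.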